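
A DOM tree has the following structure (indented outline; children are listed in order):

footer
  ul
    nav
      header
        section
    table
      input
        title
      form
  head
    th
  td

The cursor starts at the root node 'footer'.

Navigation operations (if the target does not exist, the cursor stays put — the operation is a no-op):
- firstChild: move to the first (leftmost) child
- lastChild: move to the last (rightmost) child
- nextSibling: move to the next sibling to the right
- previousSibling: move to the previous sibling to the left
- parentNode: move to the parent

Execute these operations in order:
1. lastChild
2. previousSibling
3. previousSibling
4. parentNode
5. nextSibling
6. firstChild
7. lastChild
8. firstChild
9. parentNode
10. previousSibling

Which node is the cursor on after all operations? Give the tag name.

After 1 (lastChild): td
After 2 (previousSibling): head
After 3 (previousSibling): ul
After 4 (parentNode): footer
After 5 (nextSibling): footer (no-op, stayed)
After 6 (firstChild): ul
After 7 (lastChild): table
After 8 (firstChild): input
After 9 (parentNode): table
After 10 (previousSibling): nav

Answer: nav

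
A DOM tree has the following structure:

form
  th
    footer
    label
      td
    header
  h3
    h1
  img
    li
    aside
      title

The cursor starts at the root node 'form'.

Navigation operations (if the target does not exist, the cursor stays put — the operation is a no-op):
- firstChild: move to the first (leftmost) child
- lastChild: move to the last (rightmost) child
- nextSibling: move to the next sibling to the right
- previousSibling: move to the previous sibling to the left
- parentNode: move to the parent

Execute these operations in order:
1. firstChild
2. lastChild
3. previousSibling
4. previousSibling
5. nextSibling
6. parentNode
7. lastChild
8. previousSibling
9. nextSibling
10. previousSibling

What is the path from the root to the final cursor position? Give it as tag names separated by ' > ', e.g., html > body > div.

Answer: form > th > label

Derivation:
After 1 (firstChild): th
After 2 (lastChild): header
After 3 (previousSibling): label
After 4 (previousSibling): footer
After 5 (nextSibling): label
After 6 (parentNode): th
After 7 (lastChild): header
After 8 (previousSibling): label
After 9 (nextSibling): header
After 10 (previousSibling): label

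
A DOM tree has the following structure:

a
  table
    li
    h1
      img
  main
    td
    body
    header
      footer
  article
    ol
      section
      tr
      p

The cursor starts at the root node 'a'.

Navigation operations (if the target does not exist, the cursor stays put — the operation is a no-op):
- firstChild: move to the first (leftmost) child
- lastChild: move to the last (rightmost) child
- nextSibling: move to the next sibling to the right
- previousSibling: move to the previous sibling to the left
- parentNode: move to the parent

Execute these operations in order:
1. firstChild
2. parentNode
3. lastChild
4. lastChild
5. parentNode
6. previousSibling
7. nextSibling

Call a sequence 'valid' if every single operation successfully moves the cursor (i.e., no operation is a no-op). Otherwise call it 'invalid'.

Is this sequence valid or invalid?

Answer: valid

Derivation:
After 1 (firstChild): table
After 2 (parentNode): a
After 3 (lastChild): article
After 4 (lastChild): ol
After 5 (parentNode): article
After 6 (previousSibling): main
After 7 (nextSibling): article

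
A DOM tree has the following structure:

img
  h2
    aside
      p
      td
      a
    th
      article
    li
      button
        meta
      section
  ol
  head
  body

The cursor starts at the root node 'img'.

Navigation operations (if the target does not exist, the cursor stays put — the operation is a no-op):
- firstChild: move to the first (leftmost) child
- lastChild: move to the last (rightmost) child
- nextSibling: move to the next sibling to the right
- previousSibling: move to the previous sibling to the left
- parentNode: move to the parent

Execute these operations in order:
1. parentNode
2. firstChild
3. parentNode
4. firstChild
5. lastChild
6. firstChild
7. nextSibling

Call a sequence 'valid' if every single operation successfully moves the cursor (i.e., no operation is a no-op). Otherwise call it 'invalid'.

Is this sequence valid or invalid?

Answer: invalid

Derivation:
After 1 (parentNode): img (no-op, stayed)
After 2 (firstChild): h2
After 3 (parentNode): img
After 4 (firstChild): h2
After 5 (lastChild): li
After 6 (firstChild): button
After 7 (nextSibling): section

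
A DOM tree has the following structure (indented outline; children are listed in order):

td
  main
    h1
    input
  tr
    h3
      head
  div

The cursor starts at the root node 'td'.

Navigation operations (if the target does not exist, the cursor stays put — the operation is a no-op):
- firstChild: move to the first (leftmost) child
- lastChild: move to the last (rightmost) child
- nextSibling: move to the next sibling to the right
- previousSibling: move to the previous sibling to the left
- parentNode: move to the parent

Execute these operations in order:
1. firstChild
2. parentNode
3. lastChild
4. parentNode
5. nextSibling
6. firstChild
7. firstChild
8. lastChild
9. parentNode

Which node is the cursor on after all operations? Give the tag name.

Answer: main

Derivation:
After 1 (firstChild): main
After 2 (parentNode): td
After 3 (lastChild): div
After 4 (parentNode): td
After 5 (nextSibling): td (no-op, stayed)
After 6 (firstChild): main
After 7 (firstChild): h1
After 8 (lastChild): h1 (no-op, stayed)
After 9 (parentNode): main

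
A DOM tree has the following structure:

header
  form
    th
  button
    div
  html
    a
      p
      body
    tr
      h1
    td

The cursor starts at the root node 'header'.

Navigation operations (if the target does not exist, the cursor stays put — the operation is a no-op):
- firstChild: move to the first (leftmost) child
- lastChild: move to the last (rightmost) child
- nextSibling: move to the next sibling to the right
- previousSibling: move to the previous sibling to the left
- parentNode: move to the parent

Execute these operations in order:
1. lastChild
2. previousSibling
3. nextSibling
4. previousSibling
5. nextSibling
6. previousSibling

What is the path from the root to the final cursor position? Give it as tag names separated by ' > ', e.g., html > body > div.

After 1 (lastChild): html
After 2 (previousSibling): button
After 3 (nextSibling): html
After 4 (previousSibling): button
After 5 (nextSibling): html
After 6 (previousSibling): button

Answer: header > button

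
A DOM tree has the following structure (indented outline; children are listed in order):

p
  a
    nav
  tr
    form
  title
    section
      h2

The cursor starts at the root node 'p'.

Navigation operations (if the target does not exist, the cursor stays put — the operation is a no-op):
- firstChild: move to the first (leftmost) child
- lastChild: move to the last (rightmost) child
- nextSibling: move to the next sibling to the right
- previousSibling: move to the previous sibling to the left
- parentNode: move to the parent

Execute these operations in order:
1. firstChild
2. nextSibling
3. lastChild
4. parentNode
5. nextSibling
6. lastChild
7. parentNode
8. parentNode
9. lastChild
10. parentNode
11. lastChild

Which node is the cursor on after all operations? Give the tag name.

Answer: title

Derivation:
After 1 (firstChild): a
After 2 (nextSibling): tr
After 3 (lastChild): form
After 4 (parentNode): tr
After 5 (nextSibling): title
After 6 (lastChild): section
After 7 (parentNode): title
After 8 (parentNode): p
After 9 (lastChild): title
After 10 (parentNode): p
After 11 (lastChild): title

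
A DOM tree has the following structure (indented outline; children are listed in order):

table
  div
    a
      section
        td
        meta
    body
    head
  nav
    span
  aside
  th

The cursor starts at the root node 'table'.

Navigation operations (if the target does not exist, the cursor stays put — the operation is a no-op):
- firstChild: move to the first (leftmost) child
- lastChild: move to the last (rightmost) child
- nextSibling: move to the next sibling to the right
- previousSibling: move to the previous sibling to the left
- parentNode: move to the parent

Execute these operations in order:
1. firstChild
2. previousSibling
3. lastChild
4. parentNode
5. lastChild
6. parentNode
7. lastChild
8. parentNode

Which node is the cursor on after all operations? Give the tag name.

After 1 (firstChild): div
After 2 (previousSibling): div (no-op, stayed)
After 3 (lastChild): head
After 4 (parentNode): div
After 5 (lastChild): head
After 6 (parentNode): div
After 7 (lastChild): head
After 8 (parentNode): div

Answer: div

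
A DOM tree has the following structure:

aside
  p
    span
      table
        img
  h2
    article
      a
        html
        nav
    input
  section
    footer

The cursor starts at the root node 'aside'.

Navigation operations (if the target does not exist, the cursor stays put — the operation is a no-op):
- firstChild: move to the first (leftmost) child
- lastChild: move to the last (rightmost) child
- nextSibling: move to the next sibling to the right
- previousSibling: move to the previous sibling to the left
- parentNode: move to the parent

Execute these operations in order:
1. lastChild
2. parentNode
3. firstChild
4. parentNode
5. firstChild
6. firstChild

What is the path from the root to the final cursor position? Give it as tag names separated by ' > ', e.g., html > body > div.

Answer: aside > p > span

Derivation:
After 1 (lastChild): section
After 2 (parentNode): aside
After 3 (firstChild): p
After 4 (parentNode): aside
After 5 (firstChild): p
After 6 (firstChild): span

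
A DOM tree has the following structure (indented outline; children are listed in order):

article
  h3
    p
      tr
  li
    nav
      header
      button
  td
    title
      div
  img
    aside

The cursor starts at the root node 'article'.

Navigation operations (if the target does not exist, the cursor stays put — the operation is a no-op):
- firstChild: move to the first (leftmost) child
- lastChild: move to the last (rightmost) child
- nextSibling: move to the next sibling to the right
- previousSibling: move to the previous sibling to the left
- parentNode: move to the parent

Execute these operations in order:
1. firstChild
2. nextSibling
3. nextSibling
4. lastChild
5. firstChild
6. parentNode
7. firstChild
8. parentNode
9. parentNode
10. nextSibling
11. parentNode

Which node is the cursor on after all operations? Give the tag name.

Answer: article

Derivation:
After 1 (firstChild): h3
After 2 (nextSibling): li
After 3 (nextSibling): td
After 4 (lastChild): title
After 5 (firstChild): div
After 6 (parentNode): title
After 7 (firstChild): div
After 8 (parentNode): title
After 9 (parentNode): td
After 10 (nextSibling): img
After 11 (parentNode): article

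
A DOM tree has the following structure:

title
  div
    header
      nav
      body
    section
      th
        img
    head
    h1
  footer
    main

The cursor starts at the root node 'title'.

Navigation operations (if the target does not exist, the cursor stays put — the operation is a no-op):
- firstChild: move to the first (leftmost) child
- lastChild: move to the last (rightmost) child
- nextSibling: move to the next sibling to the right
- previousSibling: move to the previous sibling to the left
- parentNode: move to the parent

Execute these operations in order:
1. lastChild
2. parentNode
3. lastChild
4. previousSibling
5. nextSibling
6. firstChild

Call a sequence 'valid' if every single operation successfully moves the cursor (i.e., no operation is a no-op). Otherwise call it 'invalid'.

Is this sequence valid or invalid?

Answer: valid

Derivation:
After 1 (lastChild): footer
After 2 (parentNode): title
After 3 (lastChild): footer
After 4 (previousSibling): div
After 5 (nextSibling): footer
After 6 (firstChild): main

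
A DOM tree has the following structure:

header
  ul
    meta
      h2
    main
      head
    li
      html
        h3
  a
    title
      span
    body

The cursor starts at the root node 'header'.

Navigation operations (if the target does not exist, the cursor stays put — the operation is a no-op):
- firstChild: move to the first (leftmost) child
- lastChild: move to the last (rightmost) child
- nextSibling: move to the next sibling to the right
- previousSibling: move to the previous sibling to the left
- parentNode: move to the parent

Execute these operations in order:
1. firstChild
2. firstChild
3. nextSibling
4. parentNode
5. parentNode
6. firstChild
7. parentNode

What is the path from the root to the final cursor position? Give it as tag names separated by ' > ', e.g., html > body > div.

Answer: header

Derivation:
After 1 (firstChild): ul
After 2 (firstChild): meta
After 3 (nextSibling): main
After 4 (parentNode): ul
After 5 (parentNode): header
After 6 (firstChild): ul
After 7 (parentNode): header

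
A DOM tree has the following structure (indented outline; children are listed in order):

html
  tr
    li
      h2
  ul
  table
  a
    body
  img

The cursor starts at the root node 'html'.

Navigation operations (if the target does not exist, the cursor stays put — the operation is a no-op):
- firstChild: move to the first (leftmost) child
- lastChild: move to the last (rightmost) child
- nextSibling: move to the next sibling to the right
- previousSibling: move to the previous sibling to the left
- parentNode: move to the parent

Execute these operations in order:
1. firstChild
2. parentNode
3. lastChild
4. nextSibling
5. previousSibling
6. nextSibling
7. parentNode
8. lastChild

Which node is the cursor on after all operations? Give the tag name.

Answer: img

Derivation:
After 1 (firstChild): tr
After 2 (parentNode): html
After 3 (lastChild): img
After 4 (nextSibling): img (no-op, stayed)
After 5 (previousSibling): a
After 6 (nextSibling): img
After 7 (parentNode): html
After 8 (lastChild): img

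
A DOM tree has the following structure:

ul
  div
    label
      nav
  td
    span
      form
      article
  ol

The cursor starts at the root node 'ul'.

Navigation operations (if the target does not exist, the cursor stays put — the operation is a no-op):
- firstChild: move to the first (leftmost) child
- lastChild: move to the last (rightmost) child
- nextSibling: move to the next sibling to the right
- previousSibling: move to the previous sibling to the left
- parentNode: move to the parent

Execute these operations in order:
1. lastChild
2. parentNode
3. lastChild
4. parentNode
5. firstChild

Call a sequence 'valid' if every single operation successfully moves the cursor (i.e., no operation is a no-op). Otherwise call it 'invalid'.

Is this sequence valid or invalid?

Answer: valid

Derivation:
After 1 (lastChild): ol
After 2 (parentNode): ul
After 3 (lastChild): ol
After 4 (parentNode): ul
After 5 (firstChild): div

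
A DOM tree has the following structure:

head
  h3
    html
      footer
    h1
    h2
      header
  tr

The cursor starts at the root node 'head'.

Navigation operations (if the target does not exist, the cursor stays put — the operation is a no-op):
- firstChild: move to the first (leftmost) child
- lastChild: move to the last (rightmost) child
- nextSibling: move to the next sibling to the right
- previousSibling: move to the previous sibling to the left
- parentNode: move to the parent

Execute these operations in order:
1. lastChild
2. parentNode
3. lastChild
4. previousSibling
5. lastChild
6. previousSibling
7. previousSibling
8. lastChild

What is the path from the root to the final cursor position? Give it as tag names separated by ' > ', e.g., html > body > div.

After 1 (lastChild): tr
After 2 (parentNode): head
After 3 (lastChild): tr
After 4 (previousSibling): h3
After 5 (lastChild): h2
After 6 (previousSibling): h1
After 7 (previousSibling): html
After 8 (lastChild): footer

Answer: head > h3 > html > footer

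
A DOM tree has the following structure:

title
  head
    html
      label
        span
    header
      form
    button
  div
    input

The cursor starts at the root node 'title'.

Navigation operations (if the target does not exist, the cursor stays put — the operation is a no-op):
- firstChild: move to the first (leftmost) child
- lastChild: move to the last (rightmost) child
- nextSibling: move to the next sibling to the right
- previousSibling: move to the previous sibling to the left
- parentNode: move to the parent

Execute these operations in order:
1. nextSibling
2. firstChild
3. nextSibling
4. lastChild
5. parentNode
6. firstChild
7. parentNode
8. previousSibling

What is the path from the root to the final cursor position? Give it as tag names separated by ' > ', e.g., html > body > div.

Answer: title > head

Derivation:
After 1 (nextSibling): title (no-op, stayed)
After 2 (firstChild): head
After 3 (nextSibling): div
After 4 (lastChild): input
After 5 (parentNode): div
After 6 (firstChild): input
After 7 (parentNode): div
After 8 (previousSibling): head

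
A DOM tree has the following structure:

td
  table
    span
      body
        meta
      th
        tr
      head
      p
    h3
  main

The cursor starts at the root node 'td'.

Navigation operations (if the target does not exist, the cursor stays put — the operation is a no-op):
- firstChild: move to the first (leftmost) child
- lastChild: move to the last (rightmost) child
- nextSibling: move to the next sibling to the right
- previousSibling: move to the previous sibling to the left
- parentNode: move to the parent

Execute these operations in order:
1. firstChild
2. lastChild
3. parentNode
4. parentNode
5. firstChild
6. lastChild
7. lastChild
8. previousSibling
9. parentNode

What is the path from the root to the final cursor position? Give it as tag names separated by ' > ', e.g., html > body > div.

Answer: td > table

Derivation:
After 1 (firstChild): table
After 2 (lastChild): h3
After 3 (parentNode): table
After 4 (parentNode): td
After 5 (firstChild): table
After 6 (lastChild): h3
After 7 (lastChild): h3 (no-op, stayed)
After 8 (previousSibling): span
After 9 (parentNode): table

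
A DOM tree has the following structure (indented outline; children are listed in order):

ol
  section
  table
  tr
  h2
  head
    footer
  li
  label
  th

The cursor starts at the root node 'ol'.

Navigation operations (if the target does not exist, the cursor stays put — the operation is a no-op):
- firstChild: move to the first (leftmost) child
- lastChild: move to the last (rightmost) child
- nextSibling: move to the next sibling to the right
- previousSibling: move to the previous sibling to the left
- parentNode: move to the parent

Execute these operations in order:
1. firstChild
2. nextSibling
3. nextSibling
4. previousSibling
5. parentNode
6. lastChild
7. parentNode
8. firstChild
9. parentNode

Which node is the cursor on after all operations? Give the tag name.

Answer: ol

Derivation:
After 1 (firstChild): section
After 2 (nextSibling): table
After 3 (nextSibling): tr
After 4 (previousSibling): table
After 5 (parentNode): ol
After 6 (lastChild): th
After 7 (parentNode): ol
After 8 (firstChild): section
After 9 (parentNode): ol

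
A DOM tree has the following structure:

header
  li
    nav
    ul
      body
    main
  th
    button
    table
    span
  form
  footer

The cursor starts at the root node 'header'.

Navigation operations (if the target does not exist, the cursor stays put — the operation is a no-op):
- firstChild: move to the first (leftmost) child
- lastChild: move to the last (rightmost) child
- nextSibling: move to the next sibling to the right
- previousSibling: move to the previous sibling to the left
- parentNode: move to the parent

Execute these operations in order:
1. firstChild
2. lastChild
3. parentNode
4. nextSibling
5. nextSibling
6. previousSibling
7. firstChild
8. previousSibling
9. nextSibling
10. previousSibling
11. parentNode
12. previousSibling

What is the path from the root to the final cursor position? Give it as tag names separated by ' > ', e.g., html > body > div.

Answer: header > li

Derivation:
After 1 (firstChild): li
After 2 (lastChild): main
After 3 (parentNode): li
After 4 (nextSibling): th
After 5 (nextSibling): form
After 6 (previousSibling): th
After 7 (firstChild): button
After 8 (previousSibling): button (no-op, stayed)
After 9 (nextSibling): table
After 10 (previousSibling): button
After 11 (parentNode): th
After 12 (previousSibling): li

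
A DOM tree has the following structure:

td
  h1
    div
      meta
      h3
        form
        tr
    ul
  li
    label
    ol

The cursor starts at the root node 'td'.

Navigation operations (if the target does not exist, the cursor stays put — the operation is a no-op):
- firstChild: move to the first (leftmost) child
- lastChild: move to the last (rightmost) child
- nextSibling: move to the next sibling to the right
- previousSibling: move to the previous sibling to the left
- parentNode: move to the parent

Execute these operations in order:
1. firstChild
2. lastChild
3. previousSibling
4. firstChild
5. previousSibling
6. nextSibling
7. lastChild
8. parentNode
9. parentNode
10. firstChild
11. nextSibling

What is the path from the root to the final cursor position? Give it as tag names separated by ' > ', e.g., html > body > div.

Answer: td > h1 > div > h3

Derivation:
After 1 (firstChild): h1
After 2 (lastChild): ul
After 3 (previousSibling): div
After 4 (firstChild): meta
After 5 (previousSibling): meta (no-op, stayed)
After 6 (nextSibling): h3
After 7 (lastChild): tr
After 8 (parentNode): h3
After 9 (parentNode): div
After 10 (firstChild): meta
After 11 (nextSibling): h3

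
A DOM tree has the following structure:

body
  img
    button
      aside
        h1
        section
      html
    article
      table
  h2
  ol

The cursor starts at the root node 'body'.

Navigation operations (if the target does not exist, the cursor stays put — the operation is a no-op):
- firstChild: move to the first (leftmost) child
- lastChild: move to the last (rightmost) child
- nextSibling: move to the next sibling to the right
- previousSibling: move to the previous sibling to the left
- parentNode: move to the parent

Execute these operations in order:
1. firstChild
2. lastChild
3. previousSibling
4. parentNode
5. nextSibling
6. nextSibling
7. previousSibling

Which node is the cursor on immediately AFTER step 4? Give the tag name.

After 1 (firstChild): img
After 2 (lastChild): article
After 3 (previousSibling): button
After 4 (parentNode): img

Answer: img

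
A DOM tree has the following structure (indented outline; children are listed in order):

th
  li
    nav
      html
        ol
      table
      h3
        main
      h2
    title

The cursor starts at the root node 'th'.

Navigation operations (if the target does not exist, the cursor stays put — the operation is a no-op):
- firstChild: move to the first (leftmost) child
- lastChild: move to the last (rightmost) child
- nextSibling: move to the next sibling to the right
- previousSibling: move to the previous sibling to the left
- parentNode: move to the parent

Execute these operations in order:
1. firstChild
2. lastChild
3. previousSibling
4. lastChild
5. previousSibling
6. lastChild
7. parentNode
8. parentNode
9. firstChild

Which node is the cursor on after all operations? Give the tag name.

Answer: html

Derivation:
After 1 (firstChild): li
After 2 (lastChild): title
After 3 (previousSibling): nav
After 4 (lastChild): h2
After 5 (previousSibling): h3
After 6 (lastChild): main
After 7 (parentNode): h3
After 8 (parentNode): nav
After 9 (firstChild): html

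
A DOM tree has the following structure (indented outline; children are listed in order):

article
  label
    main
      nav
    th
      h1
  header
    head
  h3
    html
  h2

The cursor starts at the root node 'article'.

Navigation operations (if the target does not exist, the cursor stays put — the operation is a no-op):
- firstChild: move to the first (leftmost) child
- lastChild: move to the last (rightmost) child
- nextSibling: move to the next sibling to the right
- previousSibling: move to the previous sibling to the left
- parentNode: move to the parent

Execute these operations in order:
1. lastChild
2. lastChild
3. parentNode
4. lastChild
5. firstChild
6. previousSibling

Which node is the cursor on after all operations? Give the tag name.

After 1 (lastChild): h2
After 2 (lastChild): h2 (no-op, stayed)
After 3 (parentNode): article
After 4 (lastChild): h2
After 5 (firstChild): h2 (no-op, stayed)
After 6 (previousSibling): h3

Answer: h3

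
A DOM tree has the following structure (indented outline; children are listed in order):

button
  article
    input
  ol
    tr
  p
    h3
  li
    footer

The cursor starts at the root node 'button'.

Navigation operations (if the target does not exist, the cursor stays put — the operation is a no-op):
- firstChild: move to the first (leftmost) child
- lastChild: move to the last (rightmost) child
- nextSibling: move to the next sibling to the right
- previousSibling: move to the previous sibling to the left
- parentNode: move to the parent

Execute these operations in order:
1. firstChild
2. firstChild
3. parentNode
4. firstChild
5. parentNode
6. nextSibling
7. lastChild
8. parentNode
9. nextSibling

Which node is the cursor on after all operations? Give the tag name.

After 1 (firstChild): article
After 2 (firstChild): input
After 3 (parentNode): article
After 4 (firstChild): input
After 5 (parentNode): article
After 6 (nextSibling): ol
After 7 (lastChild): tr
After 8 (parentNode): ol
After 9 (nextSibling): p

Answer: p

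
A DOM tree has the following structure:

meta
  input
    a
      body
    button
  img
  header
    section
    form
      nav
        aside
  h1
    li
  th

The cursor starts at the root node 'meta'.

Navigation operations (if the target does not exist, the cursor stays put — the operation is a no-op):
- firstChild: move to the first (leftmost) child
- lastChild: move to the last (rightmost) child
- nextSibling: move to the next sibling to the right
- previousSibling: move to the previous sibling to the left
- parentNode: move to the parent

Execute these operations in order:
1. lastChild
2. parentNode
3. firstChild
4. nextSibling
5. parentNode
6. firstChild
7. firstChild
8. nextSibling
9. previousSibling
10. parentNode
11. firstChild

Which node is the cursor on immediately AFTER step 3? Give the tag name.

Answer: input

Derivation:
After 1 (lastChild): th
After 2 (parentNode): meta
After 3 (firstChild): input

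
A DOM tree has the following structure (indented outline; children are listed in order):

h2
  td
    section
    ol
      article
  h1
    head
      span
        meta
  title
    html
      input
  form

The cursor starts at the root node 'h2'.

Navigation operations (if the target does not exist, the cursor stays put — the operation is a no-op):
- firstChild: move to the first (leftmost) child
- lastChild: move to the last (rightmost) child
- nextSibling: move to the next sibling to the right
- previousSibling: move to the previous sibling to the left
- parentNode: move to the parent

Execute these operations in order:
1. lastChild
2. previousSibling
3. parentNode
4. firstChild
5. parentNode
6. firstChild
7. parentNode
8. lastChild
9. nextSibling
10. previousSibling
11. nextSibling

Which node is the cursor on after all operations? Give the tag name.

After 1 (lastChild): form
After 2 (previousSibling): title
After 3 (parentNode): h2
After 4 (firstChild): td
After 5 (parentNode): h2
After 6 (firstChild): td
After 7 (parentNode): h2
After 8 (lastChild): form
After 9 (nextSibling): form (no-op, stayed)
After 10 (previousSibling): title
After 11 (nextSibling): form

Answer: form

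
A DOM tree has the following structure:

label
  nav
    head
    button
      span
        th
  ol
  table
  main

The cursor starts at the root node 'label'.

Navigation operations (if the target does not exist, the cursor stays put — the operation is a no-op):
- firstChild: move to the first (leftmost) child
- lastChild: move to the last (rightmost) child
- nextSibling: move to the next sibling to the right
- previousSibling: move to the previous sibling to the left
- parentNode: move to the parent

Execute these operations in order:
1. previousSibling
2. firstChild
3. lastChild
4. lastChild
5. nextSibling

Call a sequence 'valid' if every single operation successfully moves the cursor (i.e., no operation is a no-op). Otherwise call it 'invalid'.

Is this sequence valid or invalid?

Answer: invalid

Derivation:
After 1 (previousSibling): label (no-op, stayed)
After 2 (firstChild): nav
After 3 (lastChild): button
After 4 (lastChild): span
After 5 (nextSibling): span (no-op, stayed)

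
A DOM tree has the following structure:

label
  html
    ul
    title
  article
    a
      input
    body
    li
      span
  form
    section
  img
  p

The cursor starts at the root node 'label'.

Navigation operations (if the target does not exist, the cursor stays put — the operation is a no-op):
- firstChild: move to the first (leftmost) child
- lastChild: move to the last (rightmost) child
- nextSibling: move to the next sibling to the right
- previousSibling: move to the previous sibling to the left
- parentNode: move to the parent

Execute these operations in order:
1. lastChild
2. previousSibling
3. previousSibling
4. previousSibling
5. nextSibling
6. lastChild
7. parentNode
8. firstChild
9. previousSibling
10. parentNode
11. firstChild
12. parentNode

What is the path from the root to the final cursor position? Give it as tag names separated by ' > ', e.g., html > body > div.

Answer: label > form

Derivation:
After 1 (lastChild): p
After 2 (previousSibling): img
After 3 (previousSibling): form
After 4 (previousSibling): article
After 5 (nextSibling): form
After 6 (lastChild): section
After 7 (parentNode): form
After 8 (firstChild): section
After 9 (previousSibling): section (no-op, stayed)
After 10 (parentNode): form
After 11 (firstChild): section
After 12 (parentNode): form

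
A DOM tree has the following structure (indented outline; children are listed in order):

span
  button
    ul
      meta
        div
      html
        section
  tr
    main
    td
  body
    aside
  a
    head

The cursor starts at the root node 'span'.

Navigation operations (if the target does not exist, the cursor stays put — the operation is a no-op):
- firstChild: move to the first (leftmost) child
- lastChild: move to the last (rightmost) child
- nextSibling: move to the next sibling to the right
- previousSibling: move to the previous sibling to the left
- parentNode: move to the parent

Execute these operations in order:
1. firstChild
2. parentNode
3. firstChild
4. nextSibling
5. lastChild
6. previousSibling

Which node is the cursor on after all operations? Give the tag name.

Answer: main

Derivation:
After 1 (firstChild): button
After 2 (parentNode): span
After 3 (firstChild): button
After 4 (nextSibling): tr
After 5 (lastChild): td
After 6 (previousSibling): main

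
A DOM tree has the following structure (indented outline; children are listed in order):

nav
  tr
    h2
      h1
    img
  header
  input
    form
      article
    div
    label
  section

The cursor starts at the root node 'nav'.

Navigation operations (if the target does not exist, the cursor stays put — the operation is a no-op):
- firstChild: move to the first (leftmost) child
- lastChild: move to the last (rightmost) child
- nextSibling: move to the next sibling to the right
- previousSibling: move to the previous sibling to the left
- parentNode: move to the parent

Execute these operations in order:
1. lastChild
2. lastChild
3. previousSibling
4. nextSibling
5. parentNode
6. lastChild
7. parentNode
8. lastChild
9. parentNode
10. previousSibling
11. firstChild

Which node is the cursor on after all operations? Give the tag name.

Answer: tr

Derivation:
After 1 (lastChild): section
After 2 (lastChild): section (no-op, stayed)
After 3 (previousSibling): input
After 4 (nextSibling): section
After 5 (parentNode): nav
After 6 (lastChild): section
After 7 (parentNode): nav
After 8 (lastChild): section
After 9 (parentNode): nav
After 10 (previousSibling): nav (no-op, stayed)
After 11 (firstChild): tr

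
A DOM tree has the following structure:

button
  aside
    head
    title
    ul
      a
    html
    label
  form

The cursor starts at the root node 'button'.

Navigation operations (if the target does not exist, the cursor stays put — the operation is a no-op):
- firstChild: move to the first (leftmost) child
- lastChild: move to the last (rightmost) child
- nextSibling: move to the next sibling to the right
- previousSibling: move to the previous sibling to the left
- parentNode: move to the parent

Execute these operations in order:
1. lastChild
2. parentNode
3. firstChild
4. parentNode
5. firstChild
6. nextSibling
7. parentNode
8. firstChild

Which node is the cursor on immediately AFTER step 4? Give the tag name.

Answer: button

Derivation:
After 1 (lastChild): form
After 2 (parentNode): button
After 3 (firstChild): aside
After 4 (parentNode): button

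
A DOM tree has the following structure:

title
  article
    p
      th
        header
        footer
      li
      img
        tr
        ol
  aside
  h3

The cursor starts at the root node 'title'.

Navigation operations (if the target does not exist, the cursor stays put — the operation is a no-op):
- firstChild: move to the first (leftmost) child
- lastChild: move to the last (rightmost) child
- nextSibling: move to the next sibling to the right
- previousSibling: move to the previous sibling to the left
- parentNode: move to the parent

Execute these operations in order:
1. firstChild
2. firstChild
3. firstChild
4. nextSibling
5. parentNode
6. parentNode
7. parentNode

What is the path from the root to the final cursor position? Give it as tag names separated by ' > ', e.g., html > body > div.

After 1 (firstChild): article
After 2 (firstChild): p
After 3 (firstChild): th
After 4 (nextSibling): li
After 5 (parentNode): p
After 6 (parentNode): article
After 7 (parentNode): title

Answer: title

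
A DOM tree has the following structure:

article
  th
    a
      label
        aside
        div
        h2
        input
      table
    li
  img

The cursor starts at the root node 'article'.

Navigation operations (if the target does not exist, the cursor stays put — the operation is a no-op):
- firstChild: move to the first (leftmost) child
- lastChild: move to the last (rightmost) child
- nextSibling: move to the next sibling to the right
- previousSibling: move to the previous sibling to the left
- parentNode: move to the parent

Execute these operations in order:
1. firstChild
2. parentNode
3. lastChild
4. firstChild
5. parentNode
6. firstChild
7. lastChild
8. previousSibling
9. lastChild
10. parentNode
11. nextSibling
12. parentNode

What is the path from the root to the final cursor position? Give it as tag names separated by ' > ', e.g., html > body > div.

After 1 (firstChild): th
After 2 (parentNode): article
After 3 (lastChild): img
After 4 (firstChild): img (no-op, stayed)
After 5 (parentNode): article
After 6 (firstChild): th
After 7 (lastChild): li
After 8 (previousSibling): a
After 9 (lastChild): table
After 10 (parentNode): a
After 11 (nextSibling): li
After 12 (parentNode): th

Answer: article > th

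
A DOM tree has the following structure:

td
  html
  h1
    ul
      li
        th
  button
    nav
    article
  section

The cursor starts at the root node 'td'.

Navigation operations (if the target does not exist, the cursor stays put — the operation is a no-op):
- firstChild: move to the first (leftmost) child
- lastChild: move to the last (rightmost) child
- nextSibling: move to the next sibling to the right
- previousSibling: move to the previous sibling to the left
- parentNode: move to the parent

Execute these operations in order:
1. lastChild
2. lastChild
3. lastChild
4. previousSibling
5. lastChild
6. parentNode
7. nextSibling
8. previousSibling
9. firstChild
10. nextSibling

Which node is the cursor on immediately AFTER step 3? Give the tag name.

Answer: section

Derivation:
After 1 (lastChild): section
After 2 (lastChild): section (no-op, stayed)
After 3 (lastChild): section (no-op, stayed)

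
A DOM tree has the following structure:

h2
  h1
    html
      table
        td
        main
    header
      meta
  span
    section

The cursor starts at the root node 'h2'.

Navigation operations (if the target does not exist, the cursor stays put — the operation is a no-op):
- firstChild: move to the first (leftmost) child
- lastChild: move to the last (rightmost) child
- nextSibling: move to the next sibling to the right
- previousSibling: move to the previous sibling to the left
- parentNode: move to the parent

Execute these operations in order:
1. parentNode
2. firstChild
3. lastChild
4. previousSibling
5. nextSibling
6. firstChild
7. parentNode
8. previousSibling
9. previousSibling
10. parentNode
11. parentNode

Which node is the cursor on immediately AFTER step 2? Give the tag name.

Answer: h1

Derivation:
After 1 (parentNode): h2 (no-op, stayed)
After 2 (firstChild): h1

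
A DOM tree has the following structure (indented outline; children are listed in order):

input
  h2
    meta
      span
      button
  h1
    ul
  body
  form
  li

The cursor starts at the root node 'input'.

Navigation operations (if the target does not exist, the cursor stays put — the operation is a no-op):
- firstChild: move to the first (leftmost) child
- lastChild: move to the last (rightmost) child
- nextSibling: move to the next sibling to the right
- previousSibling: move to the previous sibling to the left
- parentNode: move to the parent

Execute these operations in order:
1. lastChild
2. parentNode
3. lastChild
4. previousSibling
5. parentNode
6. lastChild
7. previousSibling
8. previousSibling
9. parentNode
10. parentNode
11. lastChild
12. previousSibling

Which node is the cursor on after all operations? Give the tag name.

After 1 (lastChild): li
After 2 (parentNode): input
After 3 (lastChild): li
After 4 (previousSibling): form
After 5 (parentNode): input
After 6 (lastChild): li
After 7 (previousSibling): form
After 8 (previousSibling): body
After 9 (parentNode): input
After 10 (parentNode): input (no-op, stayed)
After 11 (lastChild): li
After 12 (previousSibling): form

Answer: form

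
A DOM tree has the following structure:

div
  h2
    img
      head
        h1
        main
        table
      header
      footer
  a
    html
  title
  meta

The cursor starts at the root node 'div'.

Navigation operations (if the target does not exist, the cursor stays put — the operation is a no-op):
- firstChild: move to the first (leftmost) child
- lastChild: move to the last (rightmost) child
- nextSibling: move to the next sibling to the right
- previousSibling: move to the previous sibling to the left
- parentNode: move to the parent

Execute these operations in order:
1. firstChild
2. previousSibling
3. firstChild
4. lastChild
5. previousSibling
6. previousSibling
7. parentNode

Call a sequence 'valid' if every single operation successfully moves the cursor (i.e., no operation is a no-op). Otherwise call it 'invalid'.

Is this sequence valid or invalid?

Answer: invalid

Derivation:
After 1 (firstChild): h2
After 2 (previousSibling): h2 (no-op, stayed)
After 3 (firstChild): img
After 4 (lastChild): footer
After 5 (previousSibling): header
After 6 (previousSibling): head
After 7 (parentNode): img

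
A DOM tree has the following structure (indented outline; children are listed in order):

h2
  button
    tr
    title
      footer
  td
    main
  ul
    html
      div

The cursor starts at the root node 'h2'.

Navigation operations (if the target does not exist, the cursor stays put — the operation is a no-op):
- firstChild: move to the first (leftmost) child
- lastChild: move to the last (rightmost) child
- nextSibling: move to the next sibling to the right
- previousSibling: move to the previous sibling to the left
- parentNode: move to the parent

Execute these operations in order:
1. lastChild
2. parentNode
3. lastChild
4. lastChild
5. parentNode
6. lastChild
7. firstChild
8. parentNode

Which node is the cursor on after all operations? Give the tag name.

Answer: html

Derivation:
After 1 (lastChild): ul
After 2 (parentNode): h2
After 3 (lastChild): ul
After 4 (lastChild): html
After 5 (parentNode): ul
After 6 (lastChild): html
After 7 (firstChild): div
After 8 (parentNode): html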